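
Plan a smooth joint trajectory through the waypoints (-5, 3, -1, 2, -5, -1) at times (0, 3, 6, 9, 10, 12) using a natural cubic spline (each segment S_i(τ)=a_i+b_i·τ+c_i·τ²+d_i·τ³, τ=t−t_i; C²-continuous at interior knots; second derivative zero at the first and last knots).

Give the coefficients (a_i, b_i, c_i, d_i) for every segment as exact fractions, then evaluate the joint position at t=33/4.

  seg 0: a=-5 b=7946/1899 c=0 d=-2882/17091
  seg 1: a=3 b=-700/1899 c=-2882/1899 d=6814/17091
  seg 2: a=-1 b=2450/1899 c=3932/1899 d=-12347/17091
  seg 3: a=2 b=-10999/1899 c=-935/211 d=6121/1899
  seg 4: a=-5 b=-9466/1899 c=3316/633 d=-1658/1899
S(33/4) = 56125/13504

Δ: Δ0=8/3, Δ1=-4/3, Δ2=1, Δ3=-7, Δ4=2
row 1: diag=12, rhs=-24; c'=1/4, d'=-2
row 2: denom=12−3·1/4=45/4; d'=(14−3·-2)/(45/4)=16/9
row 3: denom=8−3·4/15=36/5; d'=(-48−3·16/9)/(36/5)=-200/27
row 4: denom=6−1·5/36=211/36; d'=(54−1·-200/27)/(211/36)=6632/633
back: M4=6632/633
back: M3=-200/27−5/36·6632/633=-1870/211
back: M2=16/9−4/15·-1870/211=7864/1899
back: M1=-2−1/4·7864/1899=-5764/1899
M: M0=0, M1=-5764/1899, M2=7864/1899, M3=-1870/211, M4=6632/633, M5=0
seg 0: a=-5, c=M0/2=0, d=(M1−M0)/(6·3)=-2882/17091, b=Δ0−h0·(2M0+M1)/6=7946/1899
seg 1: a=3, c=M1/2=-2882/1899, d=(M2−M1)/(6·3)=6814/17091, b=Δ1−h1·(2M1+M2)/6=-700/1899
seg 2: a=-1, c=M2/2=3932/1899, d=(M3−M2)/(6·3)=-12347/17091, b=Δ2−h2·(2M2+M3)/6=2450/1899
seg 3: a=2, c=M3/2=-935/211, d=(M4−M3)/(6·1)=6121/1899, b=Δ3−h3·(2M3+M4)/6=-10999/1899
seg 4: a=-5, c=M4/2=3316/633, d=(M5−M4)/(6·2)=-1658/1899, b=Δ4−h4·(2M4+M5)/6=-9466/1899
t_q=33/4 → seg 2, τ=9/4; S=-1+2450/1899·τ+3932/1899·τ²+-12347/17091·τ³=56125/13504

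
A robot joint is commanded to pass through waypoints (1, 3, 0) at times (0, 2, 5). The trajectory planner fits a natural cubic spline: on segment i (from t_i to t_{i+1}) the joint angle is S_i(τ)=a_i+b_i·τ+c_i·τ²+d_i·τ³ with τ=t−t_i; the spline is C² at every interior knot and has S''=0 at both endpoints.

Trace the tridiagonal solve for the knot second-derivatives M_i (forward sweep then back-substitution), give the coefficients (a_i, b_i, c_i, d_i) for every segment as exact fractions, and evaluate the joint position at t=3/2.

Δ: Δ0=1, Δ1=-1
row 1: diag=10, rhs=-12; c'=3/10, d'=-6/5
back: M1=-6/5
M: M0=0, M1=-6/5, M2=0
seg 0: a=1, c=M0/2=0, d=(M1−M0)/(6·2)=-1/10, b=Δ0−h0·(2M0+M1)/6=7/5
seg 1: a=3, c=M1/2=-3/5, d=(M2−M1)/(6·3)=1/15, b=Δ1−h1·(2M1+M2)/6=1/5
t_q=3/2 → seg 0, τ=3/2; S=1+7/5·τ+0·τ²+-1/10·τ³=221/80

  seg 0: a=1 b=7/5 c=0 d=-1/10
  seg 1: a=3 b=1/5 c=-3/5 d=1/15
S(3/2) = 221/80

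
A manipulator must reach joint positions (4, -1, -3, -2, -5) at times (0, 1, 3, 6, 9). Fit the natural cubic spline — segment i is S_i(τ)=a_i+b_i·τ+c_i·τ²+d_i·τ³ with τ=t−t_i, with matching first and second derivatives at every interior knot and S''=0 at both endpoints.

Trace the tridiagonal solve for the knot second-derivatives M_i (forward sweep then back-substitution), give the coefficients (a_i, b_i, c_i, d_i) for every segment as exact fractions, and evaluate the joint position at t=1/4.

Δ: Δ0=-5, Δ1=-1, Δ2=1/3, Δ3=-1
row 1: diag=6, rhs=24; c'=1/3, d'=4
row 2: denom=10−2·1/3=28/3; d'=(8−2·4)/(28/3)=0
row 3: denom=12−3·9/28=309/28; d'=(-8−3·0)/(309/28)=-224/309
back: M3=-224/309
back: M2=0−9/28·-224/309=24/103
back: M1=4−1/3·24/103=404/103
M: M0=0, M1=404/103, M2=24/103, M3=-224/309, M4=0
seg 0: a=4, c=M0/2=0, d=(M1−M0)/(6·1)=202/309, b=Δ0−h0·(2M0+M1)/6=-1747/309
seg 1: a=-1, c=M1/2=202/103, d=(M2−M1)/(6·2)=-95/309, b=Δ1−h1·(2M1+M2)/6=-1141/309
seg 2: a=-3, c=M2/2=12/103, d=(M3−M2)/(6·3)=-148/2781, b=Δ2−h2·(2M2+M3)/6=143/309
seg 3: a=-2, c=M3/2=-112/309, d=(M4−M3)/(6·3)=112/2781, b=Δ3−h3·(2M3+M4)/6=-85/309
t_q=1/4 → seg 0, τ=1/4; S=4+-1747/309·τ+0·τ²+202/309·τ³=8559/3296

  seg 0: a=4 b=-1747/309 c=0 d=202/309
  seg 1: a=-1 b=-1141/309 c=202/103 d=-95/309
  seg 2: a=-3 b=143/309 c=12/103 d=-148/2781
  seg 3: a=-2 b=-85/309 c=-112/309 d=112/2781
S(1/4) = 8559/3296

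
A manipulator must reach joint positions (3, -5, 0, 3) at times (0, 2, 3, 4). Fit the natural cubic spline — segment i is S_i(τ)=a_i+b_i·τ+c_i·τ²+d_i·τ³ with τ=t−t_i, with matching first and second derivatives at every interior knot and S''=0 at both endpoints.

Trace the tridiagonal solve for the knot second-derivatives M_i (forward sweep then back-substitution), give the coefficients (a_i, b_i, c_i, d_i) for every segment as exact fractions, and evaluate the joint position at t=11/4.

  seg 0: a=3 b=-168/23 c=0 d=19/23
  seg 1: a=-5 b=60/23 c=114/23 d=-59/23
  seg 2: a=0 b=111/23 c=-63/23 d=21/23
S(11/4) = -1969/1472

Δ: Δ0=-4, Δ1=5, Δ2=3
row 1: diag=6, rhs=54; c'=1/6, d'=9
row 2: denom=4−1·1/6=23/6; d'=(-12−1·9)/(23/6)=-126/23
back: M2=-126/23
back: M1=9−1/6·-126/23=228/23
M: M0=0, M1=228/23, M2=-126/23, M3=0
seg 0: a=3, c=M0/2=0, d=(M1−M0)/(6·2)=19/23, b=Δ0−h0·(2M0+M1)/6=-168/23
seg 1: a=-5, c=M1/2=114/23, d=(M2−M1)/(6·1)=-59/23, b=Δ1−h1·(2M1+M2)/6=60/23
seg 2: a=0, c=M2/2=-63/23, d=(M3−M2)/(6·1)=21/23, b=Δ2−h2·(2M2+M3)/6=111/23
t_q=11/4 → seg 1, τ=3/4; S=-5+60/23·τ+114/23·τ²+-59/23·τ³=-1969/1472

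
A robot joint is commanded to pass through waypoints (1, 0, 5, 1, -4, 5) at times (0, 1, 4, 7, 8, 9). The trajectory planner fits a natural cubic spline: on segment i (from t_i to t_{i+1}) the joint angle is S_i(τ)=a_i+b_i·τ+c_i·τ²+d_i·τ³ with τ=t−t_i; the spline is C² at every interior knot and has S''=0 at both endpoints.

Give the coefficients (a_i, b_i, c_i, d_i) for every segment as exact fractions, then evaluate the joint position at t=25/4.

Δ: Δ0=-1, Δ1=5/3, Δ2=-4/3, Δ3=-5, Δ4=9
row 1: diag=8, rhs=16; c'=3/8, d'=2
row 2: denom=12−3·3/8=87/8; d'=(-18−3·2)/(87/8)=-64/29
row 3: denom=8−3·8/29=208/29; d'=(-22−3·-64/29)/(208/29)=-223/104
row 4: denom=4−1·29/208=803/208; d'=(84−1·-223/104)/(803/208)=17918/803
back: M4=17918/803
back: M3=-223/104−29/208·17918/803=-4220/803
back: M2=-64/29−8/29·-4220/803=-608/803
back: M1=2−3/8·-608/803=1834/803
M: M0=0, M1=1834/803, M2=-608/803, M3=-4220/803, M4=17918/803, M5=0
seg 0: a=1, c=M0/2=0, d=(M1−M0)/(6·1)=917/2409, b=Δ0−h0·(2M0+M1)/6=-3326/2409
seg 1: a=0, c=M1/2=917/803, d=(M2−M1)/(6·3)=-37/219, b=Δ1−h1·(2M1+M2)/6=-575/2409
seg 2: a=5, c=M2/2=-304/803, d=(M3−M2)/(6·3)=-602/2409, b=Δ2−h2·(2M2+M3)/6=4942/2409
seg 3: a=1, c=M3/2=-2110/803, d=(M4−M3)/(6·1)=11069/2409, b=Δ3−h3·(2M3+M4)/6=-16784/2409
seg 4: a=-4, c=M4/2=8959/803, d=(M5−M4)/(6·1)=-8959/2409, b=Δ4−h4·(2M4+M5)/6=3763/2409
t_q=25/4 → seg 2, τ=9/4; S=5+4942/2409·τ+-304/803·τ²+-602/2409·τ³=124697/25696

  seg 0: a=1 b=-3326/2409 c=0 d=917/2409
  seg 1: a=0 b=-575/2409 c=917/803 d=-37/219
  seg 2: a=5 b=4942/2409 c=-304/803 d=-602/2409
  seg 3: a=1 b=-16784/2409 c=-2110/803 d=11069/2409
  seg 4: a=-4 b=3763/2409 c=8959/803 d=-8959/2409
S(25/4) = 124697/25696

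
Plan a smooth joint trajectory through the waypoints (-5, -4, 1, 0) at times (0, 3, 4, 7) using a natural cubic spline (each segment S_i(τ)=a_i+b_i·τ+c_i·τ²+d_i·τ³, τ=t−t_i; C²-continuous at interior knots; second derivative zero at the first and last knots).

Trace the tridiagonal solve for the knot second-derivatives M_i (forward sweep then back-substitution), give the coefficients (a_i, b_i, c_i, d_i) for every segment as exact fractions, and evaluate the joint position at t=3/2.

  seg 0: a=-5 b=-107/63 c=0 d=128/567
  seg 1: a=-4 b=277/63 c=128/63 d=-10/7
  seg 2: a=1 b=263/63 c=-142/63 d=142/567
S(3/2) = -95/14

Δ: Δ0=1/3, Δ1=5, Δ2=-1/3
row 1: diag=8, rhs=28; c'=1/8, d'=7/2
row 2: denom=8−1·1/8=63/8; d'=(-32−1·7/2)/(63/8)=-284/63
back: M2=-284/63
back: M1=7/2−1/8·-284/63=256/63
M: M0=0, M1=256/63, M2=-284/63, M3=0
seg 0: a=-5, c=M0/2=0, d=(M1−M0)/(6·3)=128/567, b=Δ0−h0·(2M0+M1)/6=-107/63
seg 1: a=-4, c=M1/2=128/63, d=(M2−M1)/(6·1)=-10/7, b=Δ1−h1·(2M1+M2)/6=277/63
seg 2: a=1, c=M2/2=-142/63, d=(M3−M2)/(6·3)=142/567, b=Δ2−h2·(2M2+M3)/6=263/63
t_q=3/2 → seg 0, τ=3/2; S=-5+-107/63·τ+0·τ²+128/567·τ³=-95/14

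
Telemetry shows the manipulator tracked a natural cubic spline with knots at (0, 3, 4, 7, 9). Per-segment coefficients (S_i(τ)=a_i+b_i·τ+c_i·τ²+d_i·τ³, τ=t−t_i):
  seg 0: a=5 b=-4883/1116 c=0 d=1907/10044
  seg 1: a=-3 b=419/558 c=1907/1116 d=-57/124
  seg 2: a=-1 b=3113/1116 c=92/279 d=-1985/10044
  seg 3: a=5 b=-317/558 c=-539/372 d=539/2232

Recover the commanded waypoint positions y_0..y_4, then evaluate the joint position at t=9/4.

y_0 = S_0(0) = a_0 = 5
y_1 = S_1(0) = a_1 = -3
y_2 = S_2(0) = a_2 = -1
y_3 = S_3(0) = a_3 = 5
y_4 = S_3(2) = 0
t_q=9/4 is in segment 0 (τ=9/4); S_0(τ)=-21285/7936

y_0=5 y_1=-3 y_2=-1 y_3=5 y_4=0
S(9/4) = -21285/7936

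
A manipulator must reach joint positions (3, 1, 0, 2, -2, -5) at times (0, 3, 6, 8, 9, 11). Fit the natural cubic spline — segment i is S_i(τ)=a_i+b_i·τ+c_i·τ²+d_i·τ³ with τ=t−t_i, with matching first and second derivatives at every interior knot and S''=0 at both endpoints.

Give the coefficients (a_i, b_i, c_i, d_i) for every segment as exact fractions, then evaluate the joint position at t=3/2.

Δ: Δ0=-2/3, Δ1=-1/3, Δ2=1, Δ3=-4, Δ4=-3/2
row 1: diag=12, rhs=2; c'=1/4, d'=1/6
row 2: denom=10−3·1/4=37/4; d'=(8−3·1/6)/(37/4)=30/37
row 3: denom=6−2·8/37=206/37; d'=(-30−2·30/37)/(206/37)=-585/103
row 4: denom=6−1·37/206=1199/206; d'=(15−1·-585/103)/(1199/206)=4260/1199
back: M4=4260/1199
back: M3=-585/103−37/206·4260/1199=-7575/1199
back: M2=30/37−8/37·-7575/1199=2610/1199
back: M1=1/6−1/4·2610/1199=-1358/3597
M: M0=0, M1=-1358/3597, M2=2610/1199, M3=-7575/1199, M4=4260/1199, M5=0
seg 0: a=3, c=M0/2=0, d=(M1−M0)/(6·3)=-679/32373, b=Δ0−h0·(2M0+M1)/6=-573/1199
seg 1: a=1, c=M1/2=-679/3597, d=(M2−M1)/(6·3)=4594/32373, b=Δ1−h1·(2M1+M2)/6=-1252/1199
seg 2: a=0, c=M2/2=1305/1199, d=(M3−M2)/(6·2)=-3395/4796, b=Δ2−h2·(2M2+M3)/6=1984/1199
seg 3: a=2, c=M3/2=-7575/2398, d=(M4−M3)/(6·1)=3945/2398, b=Δ3−h3·(2M3+M4)/6=-271/109
seg 4: a=-2, c=M4/2=2130/1199, d=(M5−M4)/(6·2)=-355/1199, b=Δ4−h4·(2M4+M5)/6=-9277/2398
t_q=3/2 → seg 0, τ=3/2; S=3+-573/1199·τ+0·τ²+-679/32373·τ³=21221/9592

  seg 0: a=3 b=-573/1199 c=0 d=-679/32373
  seg 1: a=1 b=-1252/1199 c=-679/3597 d=4594/32373
  seg 2: a=0 b=1984/1199 c=1305/1199 d=-3395/4796
  seg 3: a=2 b=-271/109 c=-7575/2398 d=3945/2398
  seg 4: a=-2 b=-9277/2398 c=2130/1199 d=-355/1199
S(3/2) = 21221/9592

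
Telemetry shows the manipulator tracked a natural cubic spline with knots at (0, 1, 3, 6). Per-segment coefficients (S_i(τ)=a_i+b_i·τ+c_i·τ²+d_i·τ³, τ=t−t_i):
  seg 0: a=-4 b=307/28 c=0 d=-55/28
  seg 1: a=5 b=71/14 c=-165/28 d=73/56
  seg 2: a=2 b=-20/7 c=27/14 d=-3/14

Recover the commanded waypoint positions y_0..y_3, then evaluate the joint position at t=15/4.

y_0 = S_0(0) = a_0 = -4
y_1 = S_1(0) = a_1 = 5
y_2 = S_2(0) = a_2 = 2
y_3 = S_2(3) = 5
t_q=15/4 is in segment 2 (τ=3/4); S_2(τ)=109/128

y_0=-4 y_1=5 y_2=2 y_3=5
S(15/4) = 109/128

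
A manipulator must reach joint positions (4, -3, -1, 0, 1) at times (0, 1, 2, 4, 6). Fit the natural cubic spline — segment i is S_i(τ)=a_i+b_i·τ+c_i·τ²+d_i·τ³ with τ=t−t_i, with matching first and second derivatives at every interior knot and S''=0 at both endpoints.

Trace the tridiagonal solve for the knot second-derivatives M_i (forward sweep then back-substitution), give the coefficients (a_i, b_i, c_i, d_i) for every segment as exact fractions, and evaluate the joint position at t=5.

Δ: Δ0=-7, Δ1=2, Δ2=1/2, Δ3=1/2
row 1: diag=4, rhs=54; c'=1/4, d'=27/2
row 2: denom=6−1·1/4=23/4; d'=(-9−1·27/2)/(23/4)=-90/23
row 3: denom=8−2·8/23=168/23; d'=(0−2·-90/23)/(168/23)=15/14
back: M3=15/14
back: M2=-90/23−8/23·15/14=-30/7
back: M1=27/2−1/4·-30/7=102/7
M: M0=0, M1=102/7, M2=-30/7, M3=15/14, M4=0
seg 0: a=4, c=M0/2=0, d=(M1−M0)/(6·1)=17/7, b=Δ0−h0·(2M0+M1)/6=-66/7
seg 1: a=-3, c=M1/2=51/7, d=(M2−M1)/(6·1)=-22/7, b=Δ1−h1·(2M1+M2)/6=-15/7
seg 2: a=-1, c=M2/2=-15/7, d=(M3−M2)/(6·2)=25/56, b=Δ2−h2·(2M2+M3)/6=3
seg 3: a=0, c=M3/2=15/28, d=(M4−M3)/(6·2)=-5/56, b=Δ3−h3·(2M3+M4)/6=-3/14
t_q=5 → seg 3, τ=1; S=0+-3/14·τ+15/28·τ²+-5/56·τ³=13/56

  seg 0: a=4 b=-66/7 c=0 d=17/7
  seg 1: a=-3 b=-15/7 c=51/7 d=-22/7
  seg 2: a=-1 b=3 c=-15/7 d=25/56
  seg 3: a=0 b=-3/14 c=15/28 d=-5/56
S(5) = 13/56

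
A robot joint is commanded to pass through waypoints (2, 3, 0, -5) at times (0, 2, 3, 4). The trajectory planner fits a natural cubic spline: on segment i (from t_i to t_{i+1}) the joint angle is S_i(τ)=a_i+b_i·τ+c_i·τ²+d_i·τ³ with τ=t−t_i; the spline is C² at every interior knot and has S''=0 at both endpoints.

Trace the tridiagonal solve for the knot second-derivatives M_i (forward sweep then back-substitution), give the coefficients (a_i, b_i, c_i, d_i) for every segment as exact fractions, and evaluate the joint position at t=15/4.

Δ: Δ0=1/2, Δ1=-3, Δ2=-5
row 1: diag=6, rhs=-21; c'=1/6, d'=-7/2
row 2: denom=4−1·1/6=23/6; d'=(-12−1·-7/2)/(23/6)=-51/23
back: M2=-51/23
back: M1=-7/2−1/6·-51/23=-72/23
M: M0=0, M1=-72/23, M2=-51/23, M3=0
seg 0: a=2, c=M0/2=0, d=(M1−M0)/(6·2)=-6/23, b=Δ0−h0·(2M0+M1)/6=71/46
seg 1: a=3, c=M1/2=-36/23, d=(M2−M1)/(6·1)=7/46, b=Δ1−h1·(2M1+M2)/6=-73/46
seg 2: a=0, c=M2/2=-51/46, d=(M3−M2)/(6·1)=17/46, b=Δ2−h2·(2M2+M3)/6=-98/23
t_q=15/4 → seg 2, τ=3/4; S=0+-98/23·τ+-51/46·τ²+17/46·τ³=-10785/2944

  seg 0: a=2 b=71/46 c=0 d=-6/23
  seg 1: a=3 b=-73/46 c=-36/23 d=7/46
  seg 2: a=0 b=-98/23 c=-51/46 d=17/46
S(15/4) = -10785/2944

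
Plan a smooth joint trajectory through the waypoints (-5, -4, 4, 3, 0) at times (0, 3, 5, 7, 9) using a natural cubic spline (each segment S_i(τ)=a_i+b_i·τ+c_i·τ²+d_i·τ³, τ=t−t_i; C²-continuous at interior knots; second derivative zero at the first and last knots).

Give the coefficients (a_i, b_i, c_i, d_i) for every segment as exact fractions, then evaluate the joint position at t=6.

  seg 0: a=-5 b=-253/213 c=0 d=12/71
  seg 1: a=-4 b=719/213 c=108/71 d=-515/852
  seg 2: a=4 b=470/213 c=-299/142 d=641/1704
  seg 3: a=3 b=-725/426 c=43/284 d=-43/1704
S(6) = 2543/568

Δ: Δ0=1/3, Δ1=4, Δ2=-1/2, Δ3=-3/2
row 1: diag=10, rhs=22; c'=1/5, d'=11/5
row 2: denom=8−2·1/5=38/5; d'=(-27−2·11/5)/(38/5)=-157/38
row 3: denom=8−2·5/19=142/19; d'=(-6−2·-157/38)/(142/19)=43/142
back: M3=43/142
back: M2=-157/38−5/19·43/142=-299/71
back: M1=11/5−1/5·-299/71=216/71
M: M0=0, M1=216/71, M2=-299/71, M3=43/142, M4=0
seg 0: a=-5, c=M0/2=0, d=(M1−M0)/(6·3)=12/71, b=Δ0−h0·(2M0+M1)/6=-253/213
seg 1: a=-4, c=M1/2=108/71, d=(M2−M1)/(6·2)=-515/852, b=Δ1−h1·(2M1+M2)/6=719/213
seg 2: a=4, c=M2/2=-299/142, d=(M3−M2)/(6·2)=641/1704, b=Δ2−h2·(2M2+M3)/6=470/213
seg 3: a=3, c=M3/2=43/284, d=(M4−M3)/(6·2)=-43/1704, b=Δ3−h3·(2M3+M4)/6=-725/426
t_q=6 → seg 2, τ=1; S=4+470/213·τ+-299/142·τ²+641/1704·τ³=2543/568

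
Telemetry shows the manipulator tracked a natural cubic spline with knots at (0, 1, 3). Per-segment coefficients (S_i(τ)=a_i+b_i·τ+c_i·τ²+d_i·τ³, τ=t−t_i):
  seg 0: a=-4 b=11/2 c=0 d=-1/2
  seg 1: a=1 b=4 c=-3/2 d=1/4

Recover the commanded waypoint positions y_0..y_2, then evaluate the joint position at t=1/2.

y_0=-4 y_1=1 y_2=5
S(1/2) = -21/16

y_0 = S_0(0) = a_0 = -4
y_1 = S_1(0) = a_1 = 1
y_2 = S_1(2) = 5
t_q=1/2 is in segment 0 (τ=1/2); S_0(τ)=-21/16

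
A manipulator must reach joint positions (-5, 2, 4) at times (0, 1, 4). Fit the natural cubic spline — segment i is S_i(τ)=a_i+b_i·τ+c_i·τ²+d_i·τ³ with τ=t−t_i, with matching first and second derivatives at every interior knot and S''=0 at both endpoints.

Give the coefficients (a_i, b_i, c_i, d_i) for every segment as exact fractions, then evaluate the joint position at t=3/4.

  seg 0: a=-5 b=187/24 c=0 d=-19/24
  seg 1: a=2 b=65/12 c=-19/8 d=19/72
S(3/4) = 261/512

Δ: Δ0=7, Δ1=2/3
row 1: diag=8, rhs=-38; c'=3/8, d'=-19/4
back: M1=-19/4
M: M0=0, M1=-19/4, M2=0
seg 0: a=-5, c=M0/2=0, d=(M1−M0)/(6·1)=-19/24, b=Δ0−h0·(2M0+M1)/6=187/24
seg 1: a=2, c=M1/2=-19/8, d=(M2−M1)/(6·3)=19/72, b=Δ1−h1·(2M1+M2)/6=65/12
t_q=3/4 → seg 0, τ=3/4; S=-5+187/24·τ+0·τ²+-19/24·τ³=261/512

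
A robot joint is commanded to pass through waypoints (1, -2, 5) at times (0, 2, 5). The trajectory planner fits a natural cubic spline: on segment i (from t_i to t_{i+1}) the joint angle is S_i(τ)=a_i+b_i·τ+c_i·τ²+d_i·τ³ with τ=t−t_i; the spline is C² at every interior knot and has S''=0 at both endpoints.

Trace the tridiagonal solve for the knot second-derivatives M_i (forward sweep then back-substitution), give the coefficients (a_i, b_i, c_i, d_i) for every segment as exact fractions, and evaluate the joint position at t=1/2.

Δ: Δ0=-3/2, Δ1=7/3
row 1: diag=10, rhs=23; c'=3/10, d'=23/10
back: M1=23/10
M: M0=0, M1=23/10, M2=0
seg 0: a=1, c=M0/2=0, d=(M1−M0)/(6·2)=23/120, b=Δ0−h0·(2M0+M1)/6=-34/15
seg 1: a=-2, c=M1/2=23/20, d=(M2−M1)/(6·3)=-23/180, b=Δ1−h1·(2M1+M2)/6=1/30
t_q=1/2 → seg 0, τ=1/2; S=1+-34/15·τ+0·τ²+23/120·τ³=-7/64

  seg 0: a=1 b=-34/15 c=0 d=23/120
  seg 1: a=-2 b=1/30 c=23/20 d=-23/180
S(1/2) = -7/64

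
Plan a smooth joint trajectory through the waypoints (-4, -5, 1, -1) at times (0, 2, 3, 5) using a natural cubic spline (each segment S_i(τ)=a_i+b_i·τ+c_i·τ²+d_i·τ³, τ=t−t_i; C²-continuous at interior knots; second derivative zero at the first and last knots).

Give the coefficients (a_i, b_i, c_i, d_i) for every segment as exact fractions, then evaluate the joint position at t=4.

  seg 0: a=-4 b=-219/70 c=0 d=23/35
  seg 1: a=-5 b=333/70 c=138/35 d=-27/10
  seg 2: a=1 b=159/35 c=-291/70 d=97/140
S(4) = 291/140

Δ: Δ0=-1/2, Δ1=6, Δ2=-1
row 1: diag=6, rhs=39; c'=1/6, d'=13/2
row 2: denom=6−1·1/6=35/6; d'=(-42−1·13/2)/(35/6)=-291/35
back: M2=-291/35
back: M1=13/2−1/6·-291/35=276/35
M: M0=0, M1=276/35, M2=-291/35, M3=0
seg 0: a=-4, c=M0/2=0, d=(M1−M0)/(6·2)=23/35, b=Δ0−h0·(2M0+M1)/6=-219/70
seg 1: a=-5, c=M1/2=138/35, d=(M2−M1)/(6·1)=-27/10, b=Δ1−h1·(2M1+M2)/6=333/70
seg 2: a=1, c=M2/2=-291/70, d=(M3−M2)/(6·2)=97/140, b=Δ2−h2·(2M2+M3)/6=159/35
t_q=4 → seg 2, τ=1; S=1+159/35·τ+-291/70·τ²+97/140·τ³=291/140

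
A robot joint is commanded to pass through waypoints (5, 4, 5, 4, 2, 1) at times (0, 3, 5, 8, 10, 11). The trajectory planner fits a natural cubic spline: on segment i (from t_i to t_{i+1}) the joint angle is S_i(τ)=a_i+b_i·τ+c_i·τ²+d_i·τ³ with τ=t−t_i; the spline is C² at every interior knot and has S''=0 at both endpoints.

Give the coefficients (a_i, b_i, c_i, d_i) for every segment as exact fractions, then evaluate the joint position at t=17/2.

  seg 0: a=5 b=-3085/4836 c=0 d=491/14508
  seg 1: a=4 b=667/2418 c=491/1612 d=-931/9672
  seg 2: a=5 b=410/1209 c=-110/403 d=59/3627
  seg 3: a=4 b=-1039/1209 c=-51/403 d=34/1209
  seg 4: a=2 b=-1243/1209 c=17/403 d=-17/1209
S(17/2) = 2855/806

Δ: Δ0=-1/3, Δ1=1/2, Δ2=-1/3, Δ3=-1, Δ4=-1
row 1: diag=10, rhs=5; c'=1/5, d'=1/2
row 2: denom=10−2·1/5=48/5; d'=(-5−2·1/2)/(48/5)=-5/8
row 3: denom=10−3·5/16=145/16; d'=(-4−3·-5/8)/(145/16)=-34/145
row 4: denom=6−2·32/145=806/145; d'=(0−2·-34/145)/(806/145)=34/403
back: M4=34/403
back: M3=-34/145−32/145·34/403=-102/403
back: M2=-5/8−5/16·-102/403=-220/403
back: M1=1/2−1/5·-220/403=491/806
M: M0=0, M1=491/806, M2=-220/403, M3=-102/403, M4=34/403, M5=0
seg 0: a=5, c=M0/2=0, d=(M1−M0)/(6·3)=491/14508, b=Δ0−h0·(2M0+M1)/6=-3085/4836
seg 1: a=4, c=M1/2=491/1612, d=(M2−M1)/(6·2)=-931/9672, b=Δ1−h1·(2M1+M2)/6=667/2418
seg 2: a=5, c=M2/2=-110/403, d=(M3−M2)/(6·3)=59/3627, b=Δ2−h2·(2M2+M3)/6=410/1209
seg 3: a=4, c=M3/2=-51/403, d=(M4−M3)/(6·2)=34/1209, b=Δ3−h3·(2M3+M4)/6=-1039/1209
seg 4: a=2, c=M4/2=17/403, d=(M5−M4)/(6·1)=-17/1209, b=Δ4−h4·(2M4+M5)/6=-1243/1209
t_q=17/2 → seg 3, τ=1/2; S=4+-1039/1209·τ+-51/403·τ²+34/1209·τ³=2855/806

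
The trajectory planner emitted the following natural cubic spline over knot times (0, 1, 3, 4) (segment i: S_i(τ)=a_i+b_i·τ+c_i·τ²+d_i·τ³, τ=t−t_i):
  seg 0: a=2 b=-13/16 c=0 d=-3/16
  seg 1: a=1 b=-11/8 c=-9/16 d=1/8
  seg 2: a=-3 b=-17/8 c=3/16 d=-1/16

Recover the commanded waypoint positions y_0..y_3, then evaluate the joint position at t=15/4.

y_0 = S_0(0) = a_0 = 2
y_1 = S_1(0) = a_1 = 1
y_2 = S_2(0) = a_2 = -3
y_3 = S_2(1) = -5
t_q=15/4 is in segment 2 (τ=3/4); S_2(τ)=-4623/1024

y_0=2 y_1=1 y_2=-3 y_3=-5
S(15/4) = -4623/1024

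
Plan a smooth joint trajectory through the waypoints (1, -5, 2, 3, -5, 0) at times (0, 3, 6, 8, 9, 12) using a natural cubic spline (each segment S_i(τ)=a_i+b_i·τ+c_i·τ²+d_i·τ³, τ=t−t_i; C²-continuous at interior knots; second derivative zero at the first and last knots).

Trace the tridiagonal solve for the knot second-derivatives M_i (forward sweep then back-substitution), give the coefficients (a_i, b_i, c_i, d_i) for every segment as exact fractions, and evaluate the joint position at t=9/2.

Δ: Δ0=-2, Δ1=7/3, Δ2=1/2, Δ3=-8, Δ4=5/3
row 1: diag=12, rhs=26; c'=1/4, d'=13/6
row 2: denom=10−3·1/4=37/4; d'=(-11−3·13/6)/(37/4)=-70/37
row 3: denom=6−2·8/37=206/37; d'=(-51−2·-70/37)/(206/37)=-1747/206
row 4: denom=8−1·37/206=1611/206; d'=(58−1·-1747/206)/(1611/206)=4565/537
back: M4=4565/537
back: M3=-1747/206−37/206·4565/537=-5374/537
back: M2=-70/37−8/37·-5374/537=146/537
back: M1=13/6−1/4·146/537=1127/537
M: M0=0, M1=1127/537, M2=146/537, M3=-5374/537, M4=4565/537, M5=0
seg 0: a=1, c=M0/2=0, d=(M1−M0)/(6·3)=1127/9666, b=Δ0−h0·(2M0+M1)/6=-3275/1074
seg 1: a=-5, c=M1/2=1127/1074, d=(M2−M1)/(6·3)=-109/1074, b=Δ1−h1·(2M1+M2)/6=53/537
seg 2: a=2, c=M2/2=73/537, d=(M3−M2)/(6·2)=-460/537, b=Δ2−h2·(2M2+M3)/6=3925/1074
seg 3: a=3, c=M3/2=-2687/537, d=(M4−M3)/(6·1)=3313/1074, b=Δ3−h3·(2M3+M4)/6=-2177/358
seg 4: a=-5, c=M4/2=4565/1074, d=(M5−M4)/(6·3)=-4565/9666, b=Δ4−h4·(2M4+M5)/6=-3670/537
t_q=9/2 → seg 1, τ=3/2; S=-5+53/537·τ+1127/1074·τ²+-109/1074·τ³=-8115/2864

  seg 0: a=1 b=-3275/1074 c=0 d=1127/9666
  seg 1: a=-5 b=53/537 c=1127/1074 d=-109/1074
  seg 2: a=2 b=3925/1074 c=73/537 d=-460/537
  seg 3: a=3 b=-2177/358 c=-2687/537 d=3313/1074
  seg 4: a=-5 b=-3670/537 c=4565/1074 d=-4565/9666
S(9/2) = -8115/2864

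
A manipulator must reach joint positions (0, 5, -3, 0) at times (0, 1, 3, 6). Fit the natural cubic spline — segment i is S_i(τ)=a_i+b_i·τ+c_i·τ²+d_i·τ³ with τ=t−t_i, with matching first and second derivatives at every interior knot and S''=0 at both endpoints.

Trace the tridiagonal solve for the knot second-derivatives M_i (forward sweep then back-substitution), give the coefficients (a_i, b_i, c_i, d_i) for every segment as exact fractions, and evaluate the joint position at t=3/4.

  seg 0: a=0 b=95/14 c=0 d=-25/14
  seg 1: a=5 b=10/7 c=-75/14 d=37/28
  seg 2: a=-3 b=-29/7 c=18/7 d=-2/7
S(3/4) = 555/128

Δ: Δ0=5, Δ1=-4, Δ2=1
row 1: diag=6, rhs=-54; c'=1/3, d'=-9
row 2: denom=10−2·1/3=28/3; d'=(30−2·-9)/(28/3)=36/7
back: M2=36/7
back: M1=-9−1/3·36/7=-75/7
M: M0=0, M1=-75/7, M2=36/7, M3=0
seg 0: a=0, c=M0/2=0, d=(M1−M0)/(6·1)=-25/14, b=Δ0−h0·(2M0+M1)/6=95/14
seg 1: a=5, c=M1/2=-75/14, d=(M2−M1)/(6·2)=37/28, b=Δ1−h1·(2M1+M2)/6=10/7
seg 2: a=-3, c=M2/2=18/7, d=(M3−M2)/(6·3)=-2/7, b=Δ2−h2·(2M2+M3)/6=-29/7
t_q=3/4 → seg 0, τ=3/4; S=0+95/14·τ+0·τ²+-25/14·τ³=555/128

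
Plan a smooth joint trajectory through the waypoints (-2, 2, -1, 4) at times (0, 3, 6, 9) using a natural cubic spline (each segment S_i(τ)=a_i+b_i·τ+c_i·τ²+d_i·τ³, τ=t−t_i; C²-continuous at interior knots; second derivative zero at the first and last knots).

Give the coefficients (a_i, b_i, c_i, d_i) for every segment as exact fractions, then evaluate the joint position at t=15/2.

Δ: Δ0=4/3, Δ1=-1, Δ2=5/3
row 1: diag=12, rhs=-14; c'=1/4, d'=-7/6
row 2: denom=12−3·1/4=45/4; d'=(16−3·-7/6)/(45/4)=26/15
back: M2=26/15
back: M1=-7/6−1/4·26/15=-8/5
M: M0=0, M1=-8/5, M2=26/15, M3=0
seg 0: a=-2, c=M0/2=0, d=(M1−M0)/(6·3)=-4/45, b=Δ0−h0·(2M0+M1)/6=32/15
seg 1: a=2, c=M1/2=-4/5, d=(M2−M1)/(6·3)=5/27, b=Δ1−h1·(2M1+M2)/6=-4/15
seg 2: a=-1, c=M2/2=13/15, d=(M3−M2)/(6·3)=-13/135, b=Δ2−h2·(2M2+M3)/6=-1/15
t_q=15/2 → seg 2, τ=3/2; S=-1+-1/15·τ+13/15·τ²+-13/135·τ³=21/40

  seg 0: a=-2 b=32/15 c=0 d=-4/45
  seg 1: a=2 b=-4/15 c=-4/5 d=5/27
  seg 2: a=-1 b=-1/15 c=13/15 d=-13/135
S(15/2) = 21/40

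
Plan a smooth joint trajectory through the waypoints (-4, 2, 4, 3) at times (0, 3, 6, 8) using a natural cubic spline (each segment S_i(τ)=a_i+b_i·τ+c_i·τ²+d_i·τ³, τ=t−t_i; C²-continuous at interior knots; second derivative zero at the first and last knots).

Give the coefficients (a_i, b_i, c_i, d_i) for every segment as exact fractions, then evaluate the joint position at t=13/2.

Δ: Δ0=2, Δ1=2/3, Δ2=-1/2
row 1: diag=12, rhs=-8; c'=1/4, d'=-2/3
row 2: denom=10−3·1/4=37/4; d'=(-7−3·-2/3)/(37/4)=-20/37
back: M2=-20/37
back: M1=-2/3−1/4·-20/37=-59/111
M: M0=0, M1=-59/111, M2=-20/37, M3=0
seg 0: a=-4, c=M0/2=0, d=(M1−M0)/(6·3)=-59/1998, b=Δ0−h0·(2M0+M1)/6=503/222
seg 1: a=2, c=M1/2=-59/222, d=(M2−M1)/(6·3)=-1/1998, b=Δ1−h1·(2M1+M2)/6=163/111
seg 2: a=4, c=M2/2=-10/37, d=(M3−M2)/(6·2)=5/111, b=Δ2−h2·(2M2+M3)/6=-31/222
t_q=13/2 → seg 2, τ=1/2; S=4+-31/222·τ+-10/37·τ²+5/111·τ³=1145/296

  seg 0: a=-4 b=503/222 c=0 d=-59/1998
  seg 1: a=2 b=163/111 c=-59/222 d=-1/1998
  seg 2: a=4 b=-31/222 c=-10/37 d=5/111
S(13/2) = 1145/296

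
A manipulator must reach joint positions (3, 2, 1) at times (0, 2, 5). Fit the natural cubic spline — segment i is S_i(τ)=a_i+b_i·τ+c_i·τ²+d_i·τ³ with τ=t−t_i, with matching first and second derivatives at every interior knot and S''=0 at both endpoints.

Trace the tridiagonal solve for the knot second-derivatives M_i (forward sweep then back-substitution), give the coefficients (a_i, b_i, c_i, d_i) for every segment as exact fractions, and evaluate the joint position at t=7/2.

  seg 0: a=3 b=-8/15 c=0 d=1/120
  seg 1: a=2 b=-13/30 c=1/20 d=-1/180
S(7/2) = 231/160

Δ: Δ0=-1/2, Δ1=-1/3
row 1: diag=10, rhs=1; c'=3/10, d'=1/10
back: M1=1/10
M: M0=0, M1=1/10, M2=0
seg 0: a=3, c=M0/2=0, d=(M1−M0)/(6·2)=1/120, b=Δ0−h0·(2M0+M1)/6=-8/15
seg 1: a=2, c=M1/2=1/20, d=(M2−M1)/(6·3)=-1/180, b=Δ1−h1·(2M1+M2)/6=-13/30
t_q=7/2 → seg 1, τ=3/2; S=2+-13/30·τ+1/20·τ²+-1/180·τ³=231/160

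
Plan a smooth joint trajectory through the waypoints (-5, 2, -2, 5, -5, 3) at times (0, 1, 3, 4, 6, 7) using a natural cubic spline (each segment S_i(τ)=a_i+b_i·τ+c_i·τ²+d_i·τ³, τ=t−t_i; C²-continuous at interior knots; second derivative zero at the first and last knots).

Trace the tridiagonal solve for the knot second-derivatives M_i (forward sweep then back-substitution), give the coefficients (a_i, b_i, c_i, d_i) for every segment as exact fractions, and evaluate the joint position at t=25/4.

Δ: Δ0=7, Δ1=-2, Δ2=7, Δ3=-5, Δ4=8
row 1: diag=6, rhs=-54; c'=1/3, d'=-9
row 2: denom=6−2·1/3=16/3; d'=(54−2·-9)/(16/3)=27/2
row 3: denom=6−1·3/16=93/16; d'=(-72−1·27/2)/(93/16)=-456/31
row 4: denom=6−2·32/93=494/93; d'=(78−2·-456/31)/(494/93)=4995/247
back: M4=4995/247
back: M3=-456/31−32/93·4995/247=-5352/247
back: M2=27/2−3/16·-5352/247=4338/247
back: M1=-9−1/3·4338/247=-3669/247
M: M0=0, M1=-3669/247, M2=4338/247, M3=-5352/247, M4=4995/247, M5=0
seg 0: a=-5, c=M0/2=0, d=(M1−M0)/(6·1)=-1223/494, b=Δ0−h0·(2M0+M1)/6=4681/494
seg 1: a=2, c=M1/2=-3669/494, d=(M2−M1)/(6·2)=2669/988, b=Δ1−h1·(2M1+M2)/6=506/247
seg 2: a=-2, c=M2/2=2169/247, d=(M3−M2)/(6·1)=-85/13, b=Δ2−h2·(2M2+M3)/6=1175/247
seg 3: a=5, c=M3/2=-2676/247, d=(M4−M3)/(6·2)=3449/988, b=Δ3−h3·(2M3+M4)/6=668/247
seg 4: a=-5, c=M4/2=4995/494, d=(M5−M4)/(6·1)=-1665/494, b=Δ4−h4·(2M4+M5)/6=311/247
t_q=25/4 → seg 4, τ=1/4; S=-5+311/247·τ+4995/494·τ²+-1665/494·τ³=-129813/31616

  seg 0: a=-5 b=4681/494 c=0 d=-1223/494
  seg 1: a=2 b=506/247 c=-3669/494 d=2669/988
  seg 2: a=-2 b=1175/247 c=2169/247 d=-85/13
  seg 3: a=5 b=668/247 c=-2676/247 d=3449/988
  seg 4: a=-5 b=311/247 c=4995/494 d=-1665/494
S(25/4) = -129813/31616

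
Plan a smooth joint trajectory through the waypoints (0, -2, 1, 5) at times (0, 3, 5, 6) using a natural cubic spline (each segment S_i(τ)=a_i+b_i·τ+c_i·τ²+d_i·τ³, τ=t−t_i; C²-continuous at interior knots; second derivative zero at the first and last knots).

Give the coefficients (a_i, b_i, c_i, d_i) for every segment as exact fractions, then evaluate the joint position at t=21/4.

  seg 0: a=0 b=-23/21 c=0 d=1/21
  seg 1: a=-2 b=4/21 c=3/7 d=19/168
  seg 2: a=1 b=137/42 c=31/28 d=-31/84
S(21/4) = 481/256

Δ: Δ0=-2/3, Δ1=3/2, Δ2=4
row 1: diag=10, rhs=13; c'=1/5, d'=13/10
row 2: denom=6−2·1/5=28/5; d'=(15−2·13/10)/(28/5)=31/14
back: M2=31/14
back: M1=13/10−1/5·31/14=6/7
M: M0=0, M1=6/7, M2=31/14, M3=0
seg 0: a=0, c=M0/2=0, d=(M1−M0)/(6·3)=1/21, b=Δ0−h0·(2M0+M1)/6=-23/21
seg 1: a=-2, c=M1/2=3/7, d=(M2−M1)/(6·2)=19/168, b=Δ1−h1·(2M1+M2)/6=4/21
seg 2: a=1, c=M2/2=31/28, d=(M3−M2)/(6·1)=-31/84, b=Δ2−h2·(2M2+M3)/6=137/42
t_q=21/4 → seg 2, τ=1/4; S=1+137/42·τ+31/28·τ²+-31/84·τ³=481/256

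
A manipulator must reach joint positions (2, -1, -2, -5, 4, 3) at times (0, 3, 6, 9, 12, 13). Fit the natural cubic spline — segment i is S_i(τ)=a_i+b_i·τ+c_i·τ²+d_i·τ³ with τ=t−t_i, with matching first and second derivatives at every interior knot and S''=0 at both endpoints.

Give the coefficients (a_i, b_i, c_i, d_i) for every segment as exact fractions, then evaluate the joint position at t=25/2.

Δ: Δ0=-1, Δ1=-1/3, Δ2=-1, Δ3=3, Δ4=-1
row 1: diag=12, rhs=4; c'=1/4, d'=1/3
row 2: denom=12−3·1/4=45/4; d'=(-4−3·1/3)/(45/4)=-4/9
row 3: denom=12−3·4/15=56/5; d'=(24−3·-4/9)/(56/5)=95/42
row 4: denom=8−3·15/56=403/56; d'=(-24−3·95/42)/(403/56)=-1724/403
back: M4=-1724/403
back: M3=95/42−15/56·-1724/403=4120/1209
back: M2=-4/9−4/15·4120/1209=-1636/1209
back: M1=1/3−1/4·-1636/1209=812/1209
M: M0=0, M1=812/1209, M2=-1636/1209, M3=4120/1209, M4=-1724/403, M5=0
seg 0: a=2, c=M0/2=0, d=(M1−M0)/(6·3)=406/10881, b=Δ0−h0·(2M0+M1)/6=-1615/1209
seg 1: a=-1, c=M1/2=406/1209, d=(M2−M1)/(6·3)=-136/1209, b=Δ1−h1·(2M1+M2)/6=-397/1209
seg 2: a=-2, c=M2/2=-818/1209, d=(M3−M2)/(6·3)=2878/10881, b=Δ2−h2·(2M2+M3)/6=-1633/1209
seg 3: a=-5, c=M3/2=2060/1209, d=(M4−M3)/(6·3)=-4646/10881, b=Δ3−h3·(2M3+M4)/6=161/93
seg 4: a=4, c=M4/2=-862/403, d=(M5−M4)/(6·1)=862/1209, b=Δ4−h4·(2M4+M5)/6=515/1209
t_q=25/2 → seg 4, τ=1/2; S=4+515/1209·τ+-862/403·τ²+862/1209·τ³=6073/1612

  seg 0: a=2 b=-1615/1209 c=0 d=406/10881
  seg 1: a=-1 b=-397/1209 c=406/1209 d=-136/1209
  seg 2: a=-2 b=-1633/1209 c=-818/1209 d=2878/10881
  seg 3: a=-5 b=161/93 c=2060/1209 d=-4646/10881
  seg 4: a=4 b=515/1209 c=-862/403 d=862/1209
S(25/2) = 6073/1612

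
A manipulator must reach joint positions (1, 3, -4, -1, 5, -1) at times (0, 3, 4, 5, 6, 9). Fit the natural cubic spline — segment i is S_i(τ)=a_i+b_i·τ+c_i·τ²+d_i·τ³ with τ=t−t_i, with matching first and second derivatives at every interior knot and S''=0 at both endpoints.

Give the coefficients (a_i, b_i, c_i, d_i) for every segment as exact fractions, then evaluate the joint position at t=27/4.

  seg 0: a=1 b=4100/897 c=0 d=-3502/8073
  seg 1: a=3 b=-6406/897 c=-3502/897 d=3629/897
  seg 2: a=-4 b=-841/299 c=7385/897 d=-167/69
  seg 3: a=-1 b=5734/897 c=872/897 d=-408/299
  seg 4: a=5 b=3806/897 c=-2800/897 d=2800/8073
S(27/4) = 7861/1196

Δ: Δ0=2/3, Δ1=-7, Δ2=3, Δ3=6, Δ4=-2
row 1: diag=8, rhs=-46; c'=1/8, d'=-23/4
row 2: denom=4−1·1/8=31/8; d'=(60−1·-23/4)/(31/8)=526/31
row 3: denom=4−1·8/31=116/31; d'=(18−1·526/31)/(116/31)=8/29
row 4: denom=8−1·31/116=897/116; d'=(-48−1·8/29)/(897/116)=-5600/897
back: M4=-5600/897
back: M3=8/29−31/116·-5600/897=1744/897
back: M2=526/31−8/31·1744/897=14770/897
back: M1=-23/4−1/8·14770/897=-7004/897
M: M0=0, M1=-7004/897, M2=14770/897, M3=1744/897, M4=-5600/897, M5=0
seg 0: a=1, c=M0/2=0, d=(M1−M0)/(6·3)=-3502/8073, b=Δ0−h0·(2M0+M1)/6=4100/897
seg 1: a=3, c=M1/2=-3502/897, d=(M2−M1)/(6·1)=3629/897, b=Δ1−h1·(2M1+M2)/6=-6406/897
seg 2: a=-4, c=M2/2=7385/897, d=(M3−M2)/(6·1)=-167/69, b=Δ2−h2·(2M2+M3)/6=-841/299
seg 3: a=-1, c=M3/2=872/897, d=(M4−M3)/(6·1)=-408/299, b=Δ3−h3·(2M3+M4)/6=5734/897
seg 4: a=5, c=M4/2=-2800/897, d=(M5−M4)/(6·3)=2800/8073, b=Δ4−h4·(2M4+M5)/6=3806/897
t_q=27/4 → seg 4, τ=3/4; S=5+3806/897·τ+-2800/897·τ²+2800/8073·τ³=7861/1196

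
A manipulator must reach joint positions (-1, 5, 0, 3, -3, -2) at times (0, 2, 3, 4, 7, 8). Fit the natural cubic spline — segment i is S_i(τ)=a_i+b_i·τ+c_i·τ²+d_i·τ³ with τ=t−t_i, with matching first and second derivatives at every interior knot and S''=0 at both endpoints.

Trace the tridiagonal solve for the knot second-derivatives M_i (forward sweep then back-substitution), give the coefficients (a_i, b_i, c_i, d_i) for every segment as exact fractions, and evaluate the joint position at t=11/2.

  seg 0: a=-1 b=8021/1217 c=0 d=-2185/2434
  seg 1: a=5 b=-5089/1217 c=-6555/1217 d=5559/1217
  seg 2: a=0 b=-1522/1217 c=10122/1217 d=-4949/1217
  seg 3: a=3 b=3875/1217 c=-4725/1217 d=874/1217
  seg 4: a=-3 b=-877/1217 c=3141/1217 d=-1047/1217
S(11/2) = 1782/1217

Δ: Δ0=3, Δ1=-5, Δ2=3, Δ3=-2, Δ4=1
row 1: diag=6, rhs=-48; c'=1/6, d'=-8
row 2: denom=4−1·1/6=23/6; d'=(48−1·-8)/(23/6)=336/23
row 3: denom=8−1·6/23=178/23; d'=(-30−1·336/23)/(178/23)=-513/89
row 4: denom=8−3·69/178=1217/178; d'=(18−3·-513/89)/(1217/178)=6282/1217
back: M4=6282/1217
back: M3=-513/89−69/178·6282/1217=-9450/1217
back: M2=336/23−6/23·-9450/1217=20244/1217
back: M1=-8−1/6·20244/1217=-13110/1217
M: M0=0, M1=-13110/1217, M2=20244/1217, M3=-9450/1217, M4=6282/1217, M5=0
seg 0: a=-1, c=M0/2=0, d=(M1−M0)/(6·2)=-2185/2434, b=Δ0−h0·(2M0+M1)/6=8021/1217
seg 1: a=5, c=M1/2=-6555/1217, d=(M2−M1)/(6·1)=5559/1217, b=Δ1−h1·(2M1+M2)/6=-5089/1217
seg 2: a=0, c=M2/2=10122/1217, d=(M3−M2)/(6·1)=-4949/1217, b=Δ2−h2·(2M2+M3)/6=-1522/1217
seg 3: a=3, c=M3/2=-4725/1217, d=(M4−M3)/(6·3)=874/1217, b=Δ3−h3·(2M3+M4)/6=3875/1217
seg 4: a=-3, c=M4/2=3141/1217, d=(M5−M4)/(6·1)=-1047/1217, b=Δ4−h4·(2M4+M5)/6=-877/1217
t_q=11/2 → seg 3, τ=3/2; S=3+3875/1217·τ+-4725/1217·τ²+874/1217·τ³=1782/1217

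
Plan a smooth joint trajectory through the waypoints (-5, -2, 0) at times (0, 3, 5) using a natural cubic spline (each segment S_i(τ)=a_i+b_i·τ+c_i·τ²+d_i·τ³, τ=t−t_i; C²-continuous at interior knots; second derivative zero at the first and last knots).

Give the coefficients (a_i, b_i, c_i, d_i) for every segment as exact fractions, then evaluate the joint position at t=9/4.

  seg 0: a=-5 b=1 c=0 d=0
  seg 1: a=-2 b=1 c=0 d=0
S(9/4) = -11/4

Δ: Δ0=1, Δ1=1
row 1: diag=10, rhs=0; c'=1/5, d'=0
back: M1=0
M: M0=0, M1=0, M2=0
seg 0: a=-5, c=M0/2=0, d=(M1−M0)/(6·3)=0, b=Δ0−h0·(2M0+M1)/6=1
seg 1: a=-2, c=M1/2=0, d=(M2−M1)/(6·2)=0, b=Δ1−h1·(2M1+M2)/6=1
t_q=9/4 → seg 0, τ=9/4; S=-5+1·τ+0·τ²+0·τ³=-11/4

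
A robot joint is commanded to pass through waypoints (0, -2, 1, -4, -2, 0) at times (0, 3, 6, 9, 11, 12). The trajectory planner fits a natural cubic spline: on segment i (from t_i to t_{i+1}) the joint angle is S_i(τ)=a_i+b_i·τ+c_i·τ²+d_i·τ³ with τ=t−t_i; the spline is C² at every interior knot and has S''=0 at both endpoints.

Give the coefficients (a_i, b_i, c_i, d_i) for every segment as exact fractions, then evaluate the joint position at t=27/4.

  seg 0: a=0 b=-785/576 c=0 d=401/5184
  seg 1: a=-2 b=209/288 c=401/576 d=-1045/5184
  seg 2: a=1 b=-311/576 c=-161/144 d=1283/5184
  seg 3: a=-4 b=-163/288 c=71/64 d=-47/288
  seg 4: a=-2 b=551/288 c=25/192 d=-25/576
S(27/4) = 289/4096

Δ: Δ0=-2/3, Δ1=1, Δ2=-5/3, Δ3=1, Δ4=2
row 1: diag=12, rhs=10; c'=1/4, d'=5/6
row 2: denom=12−3·1/4=45/4; d'=(-16−3·5/6)/(45/4)=-74/45
row 3: denom=10−3·4/15=46/5; d'=(16−3·-74/45)/(46/5)=157/69
row 4: denom=6−2·5/23=128/23; d'=(6−2·157/69)/(128/23)=25/96
back: M4=25/96
back: M3=157/69−5/23·25/96=71/32
back: M2=-74/45−4/15·71/32=-161/72
back: M1=5/6−1/4·-161/72=401/288
M: M0=0, M1=401/288, M2=-161/72, M3=71/32, M4=25/96, M5=0
seg 0: a=0, c=M0/2=0, d=(M1−M0)/(6·3)=401/5184, b=Δ0−h0·(2M0+M1)/6=-785/576
seg 1: a=-2, c=M1/2=401/576, d=(M2−M1)/(6·3)=-1045/5184, b=Δ1−h1·(2M1+M2)/6=209/288
seg 2: a=1, c=M2/2=-161/144, d=(M3−M2)/(6·3)=1283/5184, b=Δ2−h2·(2M2+M3)/6=-311/576
seg 3: a=-4, c=M3/2=71/64, d=(M4−M3)/(6·2)=-47/288, b=Δ3−h3·(2M3+M4)/6=-163/288
seg 4: a=-2, c=M4/2=25/192, d=(M5−M4)/(6·1)=-25/576, b=Δ4−h4·(2M4+M5)/6=551/288
t_q=27/4 → seg 2, τ=3/4; S=1+-311/576·τ+-161/144·τ²+1283/5184·τ³=289/4096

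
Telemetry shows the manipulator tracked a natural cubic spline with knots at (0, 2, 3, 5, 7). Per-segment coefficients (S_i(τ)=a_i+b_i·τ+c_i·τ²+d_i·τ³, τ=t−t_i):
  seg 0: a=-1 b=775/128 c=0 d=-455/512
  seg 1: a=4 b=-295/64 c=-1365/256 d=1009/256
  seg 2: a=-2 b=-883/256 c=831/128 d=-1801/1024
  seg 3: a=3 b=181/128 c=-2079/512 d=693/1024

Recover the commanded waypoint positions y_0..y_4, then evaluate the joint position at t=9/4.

y_0 = S_0(0) = a_0 = -1
y_1 = S_1(0) = a_1 = 4
y_2 = S_2(0) = a_2 = -2
y_3 = S_3(0) = a_3 = 3
y_4 = S_3(2) = -5
t_q=9/4 is in segment 1 (τ=1/4); S_1(τ)=42205/16384

y_0=-1 y_1=4 y_2=-2 y_3=3 y_4=-5
S(9/4) = 42205/16384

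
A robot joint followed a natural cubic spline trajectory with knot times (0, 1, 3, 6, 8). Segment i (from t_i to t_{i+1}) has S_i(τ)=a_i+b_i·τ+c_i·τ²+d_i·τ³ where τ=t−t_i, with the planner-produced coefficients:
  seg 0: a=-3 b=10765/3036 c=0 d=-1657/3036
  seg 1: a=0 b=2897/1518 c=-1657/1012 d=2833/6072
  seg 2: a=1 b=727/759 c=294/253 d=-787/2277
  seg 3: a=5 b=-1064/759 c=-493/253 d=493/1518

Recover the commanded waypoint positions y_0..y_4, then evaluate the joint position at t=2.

y_0=-3 y_1=0 y_2=1 y_3=5 y_4=-3
S(2) = 1493/2024

y_0 = S_0(0) = a_0 = -3
y_1 = S_1(0) = a_1 = 0
y_2 = S_2(0) = a_2 = 1
y_3 = S_3(0) = a_3 = 5
y_4 = S_3(2) = -3
t_q=2 is in segment 1 (τ=1); S_1(τ)=1493/2024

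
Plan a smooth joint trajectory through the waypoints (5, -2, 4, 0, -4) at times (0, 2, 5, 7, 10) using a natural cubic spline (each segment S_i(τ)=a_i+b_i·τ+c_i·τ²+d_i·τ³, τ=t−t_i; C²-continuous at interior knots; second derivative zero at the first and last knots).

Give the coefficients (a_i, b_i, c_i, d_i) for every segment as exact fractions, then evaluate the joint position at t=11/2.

Δ: Δ0=-7/2, Δ1=2, Δ2=-2, Δ3=-4/3
row 1: diag=10, rhs=33; c'=3/10, d'=33/10
row 2: denom=10−3·3/10=91/10; d'=(-24−3·33/10)/(91/10)=-339/91
row 3: denom=10−2·20/91=870/91; d'=(4−2·-339/91)/(870/91)=521/435
back: M3=521/435
back: M2=-339/91−20/91·521/435=-347/87
back: M1=33/10−3/10·-347/87=652/145
M: M0=0, M1=652/145, M2=-347/87, M3=521/435, M4=0
seg 0: a=5, c=M0/2=0, d=(M1−M0)/(6·2)=163/435, b=Δ0−h0·(2M0+M1)/6=-4349/870
seg 1: a=-2, c=M1/2=326/145, d=(M2−M1)/(6·3)=-3691/7830, b=Δ1−h1·(2M1+M2)/6=-437/870
seg 2: a=4, c=M2/2=-347/174, d=(M3−M2)/(6·2)=188/435, b=Δ2−h2·(2M2+M3)/6=113/435
seg 3: a=0, c=M3/2=521/870, d=(M4−M3)/(6·3)=-521/7830, b=Δ3−h3·(2M3+M4)/6=-367/145
t_q=11/2 → seg 2, τ=1/2; S=4+113/435·τ+-347/174·τ²+188/435·τ³=855/232

  seg 0: a=5 b=-4349/870 c=0 d=163/435
  seg 1: a=-2 b=-437/870 c=326/145 d=-3691/7830
  seg 2: a=4 b=113/435 c=-347/174 d=188/435
  seg 3: a=0 b=-367/145 c=521/870 d=-521/7830
S(11/2) = 855/232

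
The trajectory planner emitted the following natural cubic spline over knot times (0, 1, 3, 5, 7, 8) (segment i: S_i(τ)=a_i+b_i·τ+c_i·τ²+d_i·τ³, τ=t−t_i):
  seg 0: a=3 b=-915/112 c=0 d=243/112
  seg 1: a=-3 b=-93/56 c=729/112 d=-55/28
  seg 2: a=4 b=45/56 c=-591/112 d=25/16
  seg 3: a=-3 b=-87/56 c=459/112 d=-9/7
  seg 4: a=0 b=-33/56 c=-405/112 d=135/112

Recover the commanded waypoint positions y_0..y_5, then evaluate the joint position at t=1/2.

y_0=3 y_1=-3 y_2=4 y_3=-3 y_4=0 y_5=-3
S(1/2) = -729/896

y_0 = S_0(0) = a_0 = 3
y_1 = S_1(0) = a_1 = -3
y_2 = S_2(0) = a_2 = 4
y_3 = S_3(0) = a_3 = -3
y_4 = S_4(0) = a_4 = 0
y_5 = S_4(1) = -3
t_q=1/2 is in segment 0 (τ=1/2); S_0(τ)=-729/896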